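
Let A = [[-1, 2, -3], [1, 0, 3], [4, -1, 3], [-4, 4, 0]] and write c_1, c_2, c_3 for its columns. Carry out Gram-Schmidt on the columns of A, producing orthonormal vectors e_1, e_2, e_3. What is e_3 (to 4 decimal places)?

e_3 = (-0.7400, 0.5470, 0.0643, 0.3861)

e_1 = c_1/‖c_1‖ = (-1, 1, 4, -4)/5.8310 = (-0.1715, 0.1715, 0.6860, -0.6860).
r_{12} = e_1·c_2 = -3.7730.
u_2 = c_2 + 3.7730·e_1 = (1.3529, 0.6471, 1.5882, 1.4118).
‖u_2‖ = 2.6009, so e_2 = (0.5202, 0.2488, 0.6106, 0.5428).
r_{13} = e_1·c_3 = 3.0870; r_{23} = e_2·c_3 = 1.0177.
u_3 = c_3 − 3.0870·e_1 − 1.0177·e_2 = (-3.0000, 2.2174, 0.2609, 1.5652).
‖u_3‖ = 4.0540, so e_3 = (-0.7400, 0.5470, 0.0643, 0.3861).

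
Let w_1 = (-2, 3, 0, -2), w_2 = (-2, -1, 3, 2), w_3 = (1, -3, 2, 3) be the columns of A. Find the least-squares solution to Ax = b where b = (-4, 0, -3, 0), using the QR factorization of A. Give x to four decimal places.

x = (-6.8049, 4.6585, -8.0976)

q_1 = w_1/‖w_1‖ = (-2, 3, 0, -2)/4.1231 = (-0.4851, 0.7276, 0.0000, -0.4851).
r_{12} = q_1·w_2 = -0.7276.
u_2 = w_2 + 0.7276·q_1 = (-2.3529, -0.4706, 3.0000, 1.6471).
‖u_2‖ = 4.1798, so q_2 = (-0.5629, -0.1126, 0.7177, 0.3941).
r_{13} = q_1·w_3 = -4.1231; r_{23} = q_2·w_3 = 2.3925.
u_3 = w_3 + 4.1231·q_1 − 2.3925·q_2 = (0.3468, 0.2694, 0.2828, 0.0572).
‖u_3‖ = 0.5254, so q_3 = (0.6600, 0.5126, 0.5383, 0.1089).
Qᵀb = (1.9403, 0.0985, -4.2548).
Back-substitute: x_3 = -4.2548/0.5254 = -8.0976.
x_2 = (0.0985 − 2.3925·(-8.0976))/4.1798 = 4.6585.
x_1 = (1.9403 + 0.7276·4.6585 + 4.1231·(-8.0976))/4.1231 = -6.8049.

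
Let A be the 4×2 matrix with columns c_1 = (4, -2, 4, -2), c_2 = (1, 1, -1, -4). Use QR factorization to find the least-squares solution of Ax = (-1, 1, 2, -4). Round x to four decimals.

x = (0.1464, 0.6906)

c_1 = (4, -2, 4, -2); ‖c_1‖ = 6.3246, so q_1 = (0.6325, -0.3162, 0.6325, -0.3162).
q_1·c_2 = 0.6325·1 + (-0.3162)·1 + 0.6325·(-1) + (-0.3162)·(-4) = 0.9487.
u_2 = c_2 − 0.9487·q_1 = (0.4000, 1.3000, -1.6000, -3.7000).
‖u_2‖ = 4.2544, so q_2 = (0.0940, 0.3056, -0.3761, -0.8697).
Qᵀb = (1.5811, 2.9381).
Back-substitute: x_2 = 2.9381/4.2544 = 0.6906.
x_1 = (1.5811 − 0.9487·0.6906)/6.3246 = 0.1464.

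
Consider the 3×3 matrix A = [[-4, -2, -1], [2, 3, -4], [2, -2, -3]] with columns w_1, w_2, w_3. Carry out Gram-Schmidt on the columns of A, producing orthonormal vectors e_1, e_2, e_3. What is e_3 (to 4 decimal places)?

e_1 = w_1/‖w_1‖ = (-4, 2, 2)/4.8990 = (-0.8165, 0.4082, 0.4082).
r_{12} = e_1·w_2 = 2.0412.
u_2 = w_2 − 2.0412·e_1 = (-0.3333, 2.1667, -2.8333).
‖u_2‖ = 3.5824, so e_2 = (-0.0930, 0.6048, -0.7909).
r_{13} = e_1·w_3 = -2.0412; r_{23} = e_2·w_3 = 0.0465.
u_3 = w_3 + 2.0412·e_1 − 0.0465·e_2 = (-2.6623, -3.1948, -2.1299).
‖u_3‖ = 4.6724, so e_3 = (-0.5698, -0.6838, -0.4558).

e_3 = (-0.5698, -0.6838, -0.4558)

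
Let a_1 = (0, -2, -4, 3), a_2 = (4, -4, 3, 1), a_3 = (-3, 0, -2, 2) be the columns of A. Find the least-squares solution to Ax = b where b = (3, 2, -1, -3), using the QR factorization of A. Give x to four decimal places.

a_1 = (0, -2, -4, 3); ‖a_1‖ = 5.3852, so e_1 = (0.0000, -0.3714, -0.7428, 0.5571).
e_1·a_2 = 0.0000·4 + (-0.3714)·(-4) + (-0.7428)·3 + 0.5571·1 = -0.1857.
u_2 = a_2 + 0.1857·e_1 = (4.0000, -4.0690, 2.8621, 1.1034).
‖u_2‖ = 6.4781, so e_2 = (0.6175, -0.6281, 0.4418, 0.1703).
e_1·a_3 = 0.0000·(-3) + (-0.3714)·0 + (-0.7428)·(-2) + 0.5571·2 = 2.5997; e_2·a_3 = 0.6175·(-3) + (-0.6281)·0 + 0.4418·(-2) + 0.1703·2 = -2.3953.
u_3 = a_3 − 2.5997·e_1 + 2.3953·e_2 = (-1.5210, -0.5390, 0.9893, 0.9597).
‖u_3‖ = 2.1222, so e_3 = (-0.7167, -0.2540, 0.4662, 0.4522).
Qᵀb = (-1.6713, -0.3566, -4.4810).
Back-substitute: x_3 = -4.4810/2.1222 = -2.1115.
x_2 = (-0.3566 + 2.3953·(-2.1115))/6.4781 = -0.8358.
x_1 = (-1.6713 + 0.1857·(-0.8358) − 2.5997·(-2.1115))/5.3852 = 0.6802.

x = (0.6802, -0.8358, -2.1115)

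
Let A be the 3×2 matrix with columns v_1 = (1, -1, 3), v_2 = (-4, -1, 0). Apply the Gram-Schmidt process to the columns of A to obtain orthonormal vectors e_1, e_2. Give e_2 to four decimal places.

e_2 = (-0.9266, -0.3164, 0.2034)

v_1 = (1, -1, 3); ‖v_1‖ = 3.3166, so e_1 = (0.3015, -0.3015, 0.9045).
e_1·v_2 = 0.3015·(-4) + (-0.3015)·(-1) + 0.9045·0 = -0.9045.
u_2 = v_2 + 0.9045·e_1 = (-3.7273, -1.2727, 0.8182).
‖u_2‖ = 4.0227, so e_2 = (-0.9266, -0.3164, 0.2034).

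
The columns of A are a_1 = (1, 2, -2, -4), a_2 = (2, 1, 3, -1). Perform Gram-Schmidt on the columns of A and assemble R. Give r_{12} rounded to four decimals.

r_{12} = 0.4000

a_1 = (1, 2, -2, -4); ‖a_1‖ = 5.0000, so q_1 = (0.2000, 0.4000, -0.4000, -0.8000).
r_{12} = q_1·a_2 = 0.4000.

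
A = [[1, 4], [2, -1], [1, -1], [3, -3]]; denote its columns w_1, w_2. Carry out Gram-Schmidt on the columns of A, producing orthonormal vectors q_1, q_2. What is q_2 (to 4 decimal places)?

q_2 = (0.9508, 0.0140, -0.0979, -0.2936)

q_1 = w_1/‖w_1‖ = (1, 2, 1, 3)/3.8730 = (0.2582, 0.5164, 0.2582, 0.7746).
r_{12} = q_1·w_2 = -2.0656.
u_2 = w_2 + 2.0656·q_1 = (4.5333, 0.0667, -0.4667, -1.4000).
‖u_2‖ = 4.7679, so q_2 = (0.9508, 0.0140, -0.0979, -0.2936).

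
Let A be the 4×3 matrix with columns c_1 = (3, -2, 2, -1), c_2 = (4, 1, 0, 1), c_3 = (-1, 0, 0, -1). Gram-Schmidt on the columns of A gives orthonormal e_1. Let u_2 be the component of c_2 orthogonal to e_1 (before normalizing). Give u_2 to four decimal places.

e_1 = c_1/‖c_1‖ = (3, -2, 2, -1)/4.2426 = (0.7071, -0.4714, 0.4714, -0.2357).
r_{12} = e_1·c_2 = 2.1213.
u_2 = c_2 − 2.1213·e_1 = (2.5000, 2.0000, -1.0000, 1.5000).

u_2 = (2.5000, 2.0000, -1.0000, 1.5000)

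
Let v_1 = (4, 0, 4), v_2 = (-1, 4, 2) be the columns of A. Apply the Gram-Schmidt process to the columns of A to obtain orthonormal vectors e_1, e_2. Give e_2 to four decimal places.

v_1 = (4, 0, 4); ‖v_1‖ = 5.6569, so e_1 = (0.7071, 0.0000, 0.7071).
e_1·v_2 = 0.7071·(-1) + 0.0000·4 + 0.7071·2 = 0.7071.
u_2 = v_2 − 0.7071·e_1 = (-1.5000, 4.0000, 1.5000).
‖u_2‖ = 4.5277, so e_2 = (-0.3313, 0.8835, 0.3313).

e_2 = (-0.3313, 0.8835, 0.3313)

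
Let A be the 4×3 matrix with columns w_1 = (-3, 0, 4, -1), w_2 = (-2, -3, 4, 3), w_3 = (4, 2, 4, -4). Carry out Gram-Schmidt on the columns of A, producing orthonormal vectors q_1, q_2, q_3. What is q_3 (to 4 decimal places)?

q_1 = w_1/‖w_1‖ = (-3, 0, 4, -1)/5.0990 = (-0.5883, 0.0000, 0.7845, -0.1961).
r_{12} = q_1·w_2 = 3.7262.
u_2 = w_2 − 3.7262·q_1 = (0.1923, -3.0000, 1.0769, 3.7308).
‖u_2‖ = 4.9107, so q_2 = (0.0392, -0.6109, 0.2193, 0.7597).
r_{13} = q_1·w_3 = 1.5689; r_{23} = q_2·w_3 = -3.2268.
u_3 = w_3 − 1.5689·q_1 + 3.2268·q_2 = (5.0494, 0.0287, 3.4769, -1.2408).
‖u_3‖ = 6.2551, so q_3 = (0.8073, 0.0046, 0.5558, -0.1984).

q_3 = (0.8073, 0.0046, 0.5558, -0.1984)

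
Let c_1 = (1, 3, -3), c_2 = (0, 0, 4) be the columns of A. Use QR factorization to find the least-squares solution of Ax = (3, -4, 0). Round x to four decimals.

x = (-0.9000, -0.6750)

c_1 = (1, 3, -3); ‖c_1‖ = 4.3589, so e_1 = (0.2294, 0.6882, -0.6882).
e_1·c_2 = 0.2294·0 + 0.6882·0 + (-0.6882)·4 = -2.7530.
u_2 = c_2 + 2.7530·e_1 = (0.6316, 1.8947, 2.1053).
‖u_2‖ = 2.9019, so e_2 = (0.2176, 0.6529, 0.7255).
Qᵀb = (-2.0647, -1.9588).
Back-substitute: x_2 = -1.9588/2.9019 = -0.6750.
x_1 = (-2.0647 + 2.7530·(-0.6750))/4.3589 = -0.9000.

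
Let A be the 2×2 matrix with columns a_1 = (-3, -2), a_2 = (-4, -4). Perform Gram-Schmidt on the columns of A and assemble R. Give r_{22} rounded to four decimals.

a_1 = (-3, -2); ‖a_1‖ = 3.6056, so e_1 = (-0.8321, -0.5547).
e_1·a_2 = (-0.8321)·(-4) + (-0.5547)·(-4) = 5.5470.
u_2 = a_2 − 5.5470·e_1 = (0.6154, -0.9231).
r_{22} = ‖u_2‖ = 1.1094.

r_{22} = 1.1094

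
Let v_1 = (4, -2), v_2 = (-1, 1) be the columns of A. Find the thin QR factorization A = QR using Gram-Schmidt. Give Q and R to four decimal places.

Q = [[0.8944, 0.4472], [-0.4472, 0.8944]], R = [[4.4721, -1.3416], [0.0000, 0.4472]]

v_1 = (4, -2); ‖v_1‖ = 4.4721, so q_1 = (0.8944, -0.4472).
q_1·v_2 = 0.8944·(-1) + (-0.4472)·1 = -1.3416.
u_2 = v_2 + 1.3416·q_1 = (0.2000, 0.4000).
‖u_2‖ = 0.4472, so q_2 = (0.4472, 0.8944).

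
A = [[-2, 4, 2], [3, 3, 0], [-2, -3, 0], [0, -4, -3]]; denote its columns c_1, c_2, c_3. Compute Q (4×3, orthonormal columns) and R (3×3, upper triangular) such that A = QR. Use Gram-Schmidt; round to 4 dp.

Q = [[-0.4851, 0.7027, -0.4723], [0.7276, 0.2571, -0.0721], [-0.4851, -0.3171, 0.3641], [0.0000, -0.5827, -0.7995]], R = [[4.1231, 1.6977, -0.9701], [0.0000, 6.8642, 3.1536], [0.0000, 0.0000, 1.4538]]

c_1 = (-2, 3, -2, 0); ‖c_1‖ = 4.1231, so q_1 = (-0.4851, 0.7276, -0.4851, 0.0000).
q_1·c_2 = (-0.4851)·4 + 0.7276·3 + (-0.4851)·(-3) + 0.0000·(-4) = 1.6977.
u_2 = c_2 − 1.6977·q_1 = (4.8235, 1.7647, -2.1765, -4.0000).
‖u_2‖ = 6.8642, so q_2 = (0.7027, 0.2571, -0.3171, -0.5827).
q_1·c_3 = (-0.4851)·2 + 0.7276·0 + (-0.4851)·0 + 0.0000·(-3) = -0.9701; q_2·c_3 = 0.7027·2 + 0.2571·0 + (-0.3171)·0 + (-0.5827)·(-3) = 3.1536.
u_3 = c_3 + 0.9701·q_1 − 3.1536·q_2 = (-0.6866, -0.1049, 0.5293, -1.1623).
‖u_3‖ = 1.4538, so q_3 = (-0.4723, -0.0721, 0.3641, -0.7995).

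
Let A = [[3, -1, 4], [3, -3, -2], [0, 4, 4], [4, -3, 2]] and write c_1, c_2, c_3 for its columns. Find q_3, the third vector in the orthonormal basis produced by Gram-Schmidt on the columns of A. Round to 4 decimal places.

q_3 = (0.5076, -0.7796, -0.3048, 0.2040)

q_1 = c_1/‖c_1‖ = (3, 3, 0, 4)/5.8310 = (0.5145, 0.5145, 0.0000, 0.6860).
r_{12} = q_1·c_2 = -4.1160.
u_2 = c_2 + 4.1160·q_1 = (1.1176, -0.8824, 4.0000, -0.1765).
‖u_2‖ = 4.2496, so q_2 = (0.2630, -0.2076, 0.9413, -0.0415).
r_{13} = q_1·c_3 = 2.4010; r_{23} = q_2·c_3 = 5.1493.
u_3 = c_3 − 2.4010·q_1 − 5.1493·q_2 = (1.4104, -2.1661, -0.8469, 0.5668).
‖u_3‖ = 2.7785, so q_3 = (0.5076, -0.7796, -0.3048, 0.2040).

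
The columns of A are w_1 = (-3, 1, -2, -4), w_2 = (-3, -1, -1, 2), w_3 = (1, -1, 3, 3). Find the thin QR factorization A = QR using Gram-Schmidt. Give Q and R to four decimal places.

Q = [[-0.5477, -0.7262, -0.3955], [0.1826, -0.2766, -0.0482], [-0.3651, -0.2248, 0.9020], [-0.7303, 0.5879, -0.1664]], R = [[5.4772, 0.3651, -4.0166], [0.0000, 3.8557, 0.6397], [0.0000, 0.0000, 1.8594]]

w_1 = (-3, 1, -2, -4); ‖w_1‖ = 5.4772, so e_1 = (-0.5477, 0.1826, -0.3651, -0.7303).
e_1·w_2 = (-0.5477)·(-3) + 0.1826·(-1) + (-0.3651)·(-1) + (-0.7303)·2 = 0.3651.
u_2 = w_2 − 0.3651·e_1 = (-2.8000, -1.0667, -0.8667, 2.2667).
‖u_2‖ = 3.8557, so e_2 = (-0.7262, -0.2766, -0.2248, 0.5879).
e_1·w_3 = (-0.5477)·1 + 0.1826·(-1) + (-0.3651)·3 + (-0.7303)·3 = -4.0166; e_2·w_3 = (-0.7262)·1 + (-0.2766)·(-1) + (-0.2248)·3 + 0.5879·3 = 0.6397.
u_3 = w_3 + 4.0166·e_1 − 0.6397·e_2 = (-0.7354, -0.0897, 1.6771, -0.3094).
‖u_3‖ = 1.8594, so e_3 = (-0.3955, -0.0482, 0.9020, -0.1664).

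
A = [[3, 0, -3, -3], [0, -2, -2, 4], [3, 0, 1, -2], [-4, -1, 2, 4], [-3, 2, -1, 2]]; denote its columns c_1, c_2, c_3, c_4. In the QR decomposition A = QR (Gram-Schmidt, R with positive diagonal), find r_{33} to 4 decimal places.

c_1 = (3, 0, 3, -4, -3); ‖c_1‖ = 6.5574, so q_1 = (0.4575, 0.0000, 0.4575, -0.6100, -0.4575).
q_1·c_2 = 0.4575·0 + 0.0000·(-2) + 0.4575·0 + (-0.6100)·(-1) + (-0.4575)·2 = -0.3050.
u_2 = c_2 + 0.3050·q_1 = (0.1395, -2.0000, 0.1395, -1.1860, 1.8605).
‖u_2‖ = 2.9845, so q_2 = (0.0468, -0.6701, 0.0468, -0.3974, 0.6234).
q_1·c_3 = 0.4575·(-3) + 0.0000·(-2) + 0.4575·1 + (-0.6100)·2 + (-0.4575)·(-1) = -1.6775; q_2·c_3 = 0.0468·(-3) + (-0.6701)·(-2) + 0.0468·1 + (-0.3974)·2 + 0.6234·(-1) = -0.1714.
u_3 = c_3 + 1.6775·q_1 + 0.1714·q_2 = (-2.2245, -2.1149, 1.7755, 0.9086, -1.6606).
r_{33} = ‖u_3‖ = 4.0195.

r_{33} = 4.0195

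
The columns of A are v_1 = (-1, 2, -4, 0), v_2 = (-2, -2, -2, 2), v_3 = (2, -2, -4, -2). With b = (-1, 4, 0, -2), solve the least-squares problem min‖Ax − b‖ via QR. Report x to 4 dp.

x = (0.8618, -0.8479, -0.4009)

v_1 = (-1, 2, -4, 0); ‖v_1‖ = 4.5826, so e_1 = (-0.2182, 0.4364, -0.8729, 0.0000).
e_1·v_2 = (-0.2182)·(-2) + 0.4364·(-2) + (-0.8729)·(-2) + 0.0000·2 = 1.3093.
u_2 = v_2 − 1.3093·e_1 = (-1.7143, -2.5714, -0.8571, 2.0000).
‖u_2‖ = 3.7796, so e_2 = (-0.4536, -0.6803, -0.2268, 0.5292).
e_1·v_3 = (-0.2182)·2 + 0.4364·(-2) + (-0.8729)·(-4) + 0.0000·(-2) = 2.1822; e_2·v_3 = (-0.4536)·2 + (-0.6803)·(-2) + (-0.2268)·(-4) + 0.5292·(-2) = 0.3024.
u_3 = v_3 − 2.1822·e_1 − 0.3024·e_2 = (2.6133, -2.7467, -2.0267, -2.1600).
‖u_3‖ = 4.8111, so e_3 = (0.5432, -0.5709, -0.4212, -0.4490).
Qᵀb = (1.9640, -3.3261, -1.9289).
Back-substitute: x_3 = -1.9289/4.8111 = -0.4009.
x_2 = (-3.3261 − 0.3024·(-0.4009))/3.7796 = -0.8479.
x_1 = (1.9640 − 1.3093·(-0.8479) − 2.1822·(-0.4009))/4.5826 = 0.8618.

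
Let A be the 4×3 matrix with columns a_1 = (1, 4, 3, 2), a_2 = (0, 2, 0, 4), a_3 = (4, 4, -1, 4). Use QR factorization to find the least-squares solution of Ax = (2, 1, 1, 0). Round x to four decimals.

a_1 = (1, 4, 3, 2); ‖a_1‖ = 5.4772, so q_1 = (0.1826, 0.7303, 0.5477, 0.3651).
q_1·a_2 = 0.1826·0 + 0.7303·2 + 0.5477·0 + 0.3651·4 = 2.9212.
u_2 = a_2 − 2.9212·q_1 = (-0.5333, -0.1333, -1.6000, 2.9333).
‖u_2‖ = 3.3862, so q_2 = (-0.1575, -0.0394, -0.4725, 0.8662).
q_1·a_3 = 0.1826·4 + 0.7303·4 + 0.5477·(-1) + 0.3651·4 = 4.5644; q_2·a_3 = (-0.1575)·4 + (-0.0394)·4 + (-0.4725)·(-1) + 0.8662·4 = 3.1500.
u_3 = a_3 − 4.5644·q_1 − 3.1500·q_2 = (3.6628, 0.7907, -2.0116, -0.3953).
‖u_3‖ = 4.2713, so q_3 = (0.8575, 0.1851, -0.4710, -0.0926).
Qᵀb = (1.6432, -0.8269, 1.4292).
Back-substitute: x_3 = 1.4292/4.2713 = 0.3346.
x_2 = (-0.8269 − 3.1500·0.3346)/3.3862 = -0.5554.
x_1 = (1.6432 − 2.9212·(-0.5554) − 4.5644·0.3346)/5.4772 = 0.3174.

x = (0.3174, -0.5554, 0.3346)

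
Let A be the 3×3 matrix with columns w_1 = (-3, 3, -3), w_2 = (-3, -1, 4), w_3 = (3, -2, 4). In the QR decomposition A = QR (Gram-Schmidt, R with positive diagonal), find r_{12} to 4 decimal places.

w_1 = (-3, 3, -3); ‖w_1‖ = 5.1962, so q_1 = (-0.5774, 0.5774, -0.5774).
r_{12} = q_1·w_2 = -1.1547.

r_{12} = -1.1547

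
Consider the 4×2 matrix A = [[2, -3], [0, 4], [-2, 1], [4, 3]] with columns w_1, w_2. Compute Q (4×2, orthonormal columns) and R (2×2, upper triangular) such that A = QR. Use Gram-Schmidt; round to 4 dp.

Q = [[0.4082, -0.5689], [0.0000, 0.6827], [-0.4082, 0.2276], [0.8165, 0.3982]], R = [[4.8990, 0.8165], [0.0000, 5.8595]]

w_1 = (2, 0, -2, 4); ‖w_1‖ = 4.8990, so e_1 = (0.4082, 0.0000, -0.4082, 0.8165).
e_1·w_2 = 0.4082·(-3) + 0.0000·4 + (-0.4082)·1 + 0.8165·3 = 0.8165.
u_2 = w_2 − 0.8165·e_1 = (-3.3333, 4.0000, 1.3333, 2.3333).
‖u_2‖ = 5.8595, so e_2 = (-0.5689, 0.6827, 0.2276, 0.3982).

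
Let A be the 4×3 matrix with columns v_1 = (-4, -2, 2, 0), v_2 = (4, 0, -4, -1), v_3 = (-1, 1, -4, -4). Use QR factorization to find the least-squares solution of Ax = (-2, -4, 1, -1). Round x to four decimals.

q_1 = v_1/‖v_1‖ = (-4, -2, 2, 0)/4.8990 = (-0.8165, -0.4082, 0.4082, 0.0000).
r_{12} = q_1·v_2 = -4.8990.
u_2 = v_2 + 4.8990·q_1 = (0.0000, -2.0000, -2.0000, -1.0000).
‖u_2‖ = 3.0000, so q_2 = (0.0000, -0.6667, -0.6667, -0.3333).
r_{13} = q_1·v_3 = -1.2247; r_{23} = q_2·v_3 = 3.3333.
u_3 = v_3 + 1.2247·q_1 − 3.3333·q_2 = (-2.0000, 2.7222, -1.2778, -2.8889).
‖u_3‖ = 4.6248, so q_3 = (-0.4324, 0.5886, -0.2763, -0.6246).
Qᵀb = (3.6742, 2.3333, -1.1412).
Back-substitute: x_3 = -1.1412/4.6248 = -0.2468.
x_2 = (2.3333 − 3.3333·(-0.2468))/3.0000 = 1.0519.
x_1 = (3.6742 + 4.8990·1.0519 + 1.2247·(-0.2468))/4.8990 = 1.7403.

x = (1.7403, 1.0519, -0.2468)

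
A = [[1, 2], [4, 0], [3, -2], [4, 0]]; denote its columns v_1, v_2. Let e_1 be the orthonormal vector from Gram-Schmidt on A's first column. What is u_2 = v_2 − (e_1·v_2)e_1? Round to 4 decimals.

e_1 = v_1/‖v_1‖ = (1, 4, 3, 4)/6.4807 = (0.1543, 0.6172, 0.4629, 0.6172).
r_{12} = e_1·v_2 = -0.6172.
u_2 = v_2 + 0.6172·e_1 = (2.0952, 0.3810, -1.7143, 0.3810).

u_2 = (2.0952, 0.3810, -1.7143, 0.3810)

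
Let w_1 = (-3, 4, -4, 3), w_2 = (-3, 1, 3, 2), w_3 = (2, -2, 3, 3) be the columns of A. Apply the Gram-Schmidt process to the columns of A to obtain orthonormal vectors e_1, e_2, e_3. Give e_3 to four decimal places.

e_3 = (0.5161, -0.2054, 0.0307, 0.8309)

e_1 = w_1/‖w_1‖ = (-3, 4, -4, 3)/7.0711 = (-0.4243, 0.5657, -0.5657, 0.4243).
r_{12} = e_1·w_2 = 0.9899.
u_2 = w_2 − 0.9899·e_1 = (-2.5800, 0.4400, 3.5600, 1.5800).
‖u_2‖ = 4.6925, so e_2 = (-0.5498, 0.0938, 0.7586, 0.3367).
r_{13} = e_1·w_3 = -2.4042; r_{23} = e_2·w_3 = 1.9989.
u_3 = w_3 + 2.4042·e_1 − 1.9989·e_2 = (2.0790, -0.8274, 0.1235, 3.3470).
‖u_3‖ = 4.0279, so e_3 = (0.5161, -0.2054, 0.0307, 0.8309).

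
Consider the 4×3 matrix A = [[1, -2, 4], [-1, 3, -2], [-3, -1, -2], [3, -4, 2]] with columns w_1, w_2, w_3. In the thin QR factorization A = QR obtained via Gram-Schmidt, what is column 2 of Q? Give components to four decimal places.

w_1 = (1, -1, -3, 3); ‖w_1‖ = 4.4721, so e_1 = (0.2236, -0.2236, -0.6708, 0.6708).
e_1·w_2 = 0.2236·(-2) + (-0.2236)·3 + (-0.6708)·(-1) + 0.6708·(-4) = -3.1305.
u_2 = w_2 + 3.1305·e_1 = (-1.3000, 2.3000, -3.1000, -1.9000).
‖u_2‖ = 4.4944, so e_2 = (-0.2892, 0.5117, -0.6897, -0.4227).

e_2 = (-0.2892, 0.5117, -0.6897, -0.4227)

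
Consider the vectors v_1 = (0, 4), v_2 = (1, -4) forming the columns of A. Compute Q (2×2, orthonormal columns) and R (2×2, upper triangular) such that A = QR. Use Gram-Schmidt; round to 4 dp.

v_1 = (0, 4); ‖v_1‖ = 4.0000, so q_1 = (0.0000, 1.0000).
q_1·v_2 = 0.0000·1 + 1.0000·(-4) = -4.0000.
u_2 = v_2 + 4.0000·q_1 = (1.0000, 0.0000).
‖u_2‖ = 1.0000, so q_2 = (1.0000, 0.0000).

Q = [[0.0000, 1.0000], [1.0000, 0.0000]], R = [[4.0000, -4.0000], [0.0000, 1.0000]]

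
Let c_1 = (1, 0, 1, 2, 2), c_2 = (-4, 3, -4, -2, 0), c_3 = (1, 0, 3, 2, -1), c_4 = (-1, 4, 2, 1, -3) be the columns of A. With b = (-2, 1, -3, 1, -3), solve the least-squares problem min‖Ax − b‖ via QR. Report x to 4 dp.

x = (-0.7467, 1.0236, 1.5653, -0.4527)

e_1 = c_1/‖c_1‖ = (1, 0, 1, 2, 2)/3.1623 = (0.3162, 0.0000, 0.3162, 0.6325, 0.6325).
r_{12} = e_1·c_2 = -3.7947.
u_2 = c_2 + 3.7947·e_1 = (-2.8000, 3.0000, -2.8000, 0.4000, 2.4000).
‖u_2‖ = 5.5317, so e_2 = (-0.5062, 0.5423, -0.5062, 0.0723, 0.4339).
r_{13} = e_1·c_3 = 1.8974; r_{23} = e_2·c_3 = -2.3139.
u_3 = c_3 − 1.8974·e_1 + 2.3139·e_2 = (-0.7712, 1.2549, 1.2288, 0.9673, -1.1961).
‖u_3‖ = 2.4588, so e_3 = (-0.3137, 0.5104, 0.4997, 0.3934, -0.4864).
r_{14} = e_1·c_4 = -0.9487; r_{24} = e_2·c_4 = 0.4339; r_{34} = e_3·c_4 = 5.2074.
u_4 = c_4 + 0.9487·e_1 − 0.4339·e_2 − 5.2074·e_3 = (1.1530, 1.1070, -0.0827, -0.4800, -0.0551).
‖u_4‖ = 1.6719, so e_4 = (0.6896, 0.6622, -0.0495, -0.2871, -0.0330).
Qᵀb = (-2.8460, 1.8439, 1.4912, -0.7569).
Back-substitute: x_4 = -0.7569/1.6719 = -0.4527.
x_3 = (1.4912 − 5.2074·(-0.4527))/2.4588 = 1.5653.
x_2 = (1.8439 + 2.3139·1.5653 − 0.4339·(-0.4527))/5.5317 = 1.0236.
x_1 = (-2.8460 + 3.7947·1.0236 − 1.8974·1.5653 + 0.9487·(-0.4527))/3.1623 = -0.7467.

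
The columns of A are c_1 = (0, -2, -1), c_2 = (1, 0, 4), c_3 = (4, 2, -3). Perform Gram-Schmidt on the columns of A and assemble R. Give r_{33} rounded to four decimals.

c_1 = (0, -2, -1); ‖c_1‖ = 2.2361, so q_1 = (0.0000, -0.8944, -0.4472).
q_1·c_2 = 0.0000·1 + (-0.8944)·0 + (-0.4472)·4 = -1.7889.
u_2 = c_2 + 1.7889·q_1 = (1.0000, -1.6000, 3.2000).
‖u_2‖ = 3.7148, so q_2 = (0.2692, -0.4307, 0.8614).
q_1·c_3 = 0.0000·4 + (-0.8944)·2 + (-0.4472)·(-3) = -0.4472; q_2·c_3 = 0.2692·4 + (-0.4307)·2 + 0.8614·(-3) = -2.3689.
u_3 = c_3 + 0.4472·q_1 + 2.3689·q_2 = (4.6377, 0.5797, -1.1594).
r_{33} = ‖u_3‖ = 4.8154.

r_{33} = 4.8154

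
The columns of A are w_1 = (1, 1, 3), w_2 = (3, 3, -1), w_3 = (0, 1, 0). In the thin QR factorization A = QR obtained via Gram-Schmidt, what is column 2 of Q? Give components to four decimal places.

e_2 = (0.6396, 0.6396, -0.4264)

w_1 = (1, 1, 3); ‖w_1‖ = 3.3166, so e_1 = (0.3015, 0.3015, 0.9045).
e_1·w_2 = 0.3015·3 + 0.3015·3 + 0.9045·(-1) = 0.9045.
u_2 = w_2 − 0.9045·e_1 = (2.7273, 2.7273, -1.8182).
‖u_2‖ = 4.2640, so e_2 = (0.6396, 0.6396, -0.4264).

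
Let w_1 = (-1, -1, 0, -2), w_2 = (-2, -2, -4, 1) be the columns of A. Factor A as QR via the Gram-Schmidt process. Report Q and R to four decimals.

w_1 = (-1, -1, 0, -2); ‖w_1‖ = 2.4495, so q_1 = (-0.4082, -0.4082, 0.0000, -0.8165).
q_1·w_2 = (-0.4082)·(-2) + (-0.4082)·(-2) + 0.0000·(-4) + (-0.8165)·1 = 0.8165.
u_2 = w_2 − 0.8165·q_1 = (-1.6667, -1.6667, -4.0000, 1.6667).
‖u_2‖ = 4.9329, so q_2 = (-0.3379, -0.3379, -0.8109, 0.3379).

Q = [[-0.4082, -0.3379], [-0.4082, -0.3379], [0.0000, -0.8109], [-0.8165, 0.3379]], R = [[2.4495, 0.8165], [0.0000, 4.9329]]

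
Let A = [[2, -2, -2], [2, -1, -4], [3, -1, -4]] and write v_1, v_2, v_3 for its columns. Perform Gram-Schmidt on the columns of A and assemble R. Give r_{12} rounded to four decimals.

r_{12} = -2.1828

e_1 = v_1/‖v_1‖ = (2, 2, 3)/4.1231 = (0.4851, 0.4851, 0.7276).
r_{12} = e_1·v_2 = -2.1828.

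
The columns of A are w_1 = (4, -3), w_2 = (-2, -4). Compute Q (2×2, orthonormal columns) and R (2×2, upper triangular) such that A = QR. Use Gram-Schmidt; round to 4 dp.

w_1 = (4, -3); ‖w_1‖ = 5.0000, so e_1 = (0.8000, -0.6000).
e_1·w_2 = 0.8000·(-2) + (-0.6000)·(-4) = 0.8000.
u_2 = w_2 − 0.8000·e_1 = (-2.6400, -3.5200).
‖u_2‖ = 4.4000, so e_2 = (-0.6000, -0.8000).

Q = [[0.8000, -0.6000], [-0.6000, -0.8000]], R = [[5.0000, 0.8000], [0.0000, 4.4000]]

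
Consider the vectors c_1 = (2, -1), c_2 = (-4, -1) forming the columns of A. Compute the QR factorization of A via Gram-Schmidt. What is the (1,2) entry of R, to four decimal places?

c_1 = (2, -1); ‖c_1‖ = 2.2361, so e_1 = (0.8944, -0.4472).
r_{12} = e_1·c_2 = -3.1305.

r_{12} = -3.1305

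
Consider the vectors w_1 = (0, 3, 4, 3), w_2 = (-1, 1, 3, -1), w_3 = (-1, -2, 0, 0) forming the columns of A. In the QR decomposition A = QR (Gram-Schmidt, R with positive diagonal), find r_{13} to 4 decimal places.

r_{13} = -1.0290

e_1 = w_1/‖w_1‖ = (0, 3, 4, 3)/5.8310 = (0.0000, 0.5145, 0.6860, 0.5145).
r_{13} = e_1·w_3 = -1.0290.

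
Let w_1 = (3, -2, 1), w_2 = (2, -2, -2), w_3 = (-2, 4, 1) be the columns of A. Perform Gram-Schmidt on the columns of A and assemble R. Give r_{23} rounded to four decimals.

r_{23} = -2.4111

w_1 = (3, -2, 1); ‖w_1‖ = 3.7417, so e_1 = (0.8018, -0.5345, 0.2673).
e_1·w_2 = 0.8018·2 + (-0.5345)·(-2) + 0.2673·(-2) = 2.1381.
u_2 = w_2 − 2.1381·e_1 = (0.2857, -0.8571, -2.5714).
‖u_2‖ = 2.7255, so e_2 = (0.1048, -0.3145, -0.9435).
r_{23} = e_2·w_3 = -2.4111.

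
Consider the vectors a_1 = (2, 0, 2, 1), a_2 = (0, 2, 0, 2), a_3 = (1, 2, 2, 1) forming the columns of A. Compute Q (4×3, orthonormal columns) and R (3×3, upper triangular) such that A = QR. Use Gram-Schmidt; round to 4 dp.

q_1 = a_1/‖a_1‖ = (2, 0, 2, 1)/3.0000 = (0.6667, 0.0000, 0.6667, 0.3333).
r_{12} = q_1·a_2 = 0.6667.
u_2 = a_2 − 0.6667·q_1 = (-0.4444, 2.0000, -0.4444, 1.7778).
‖u_2‖ = 2.7487, so q_2 = (-0.1617, 0.7276, -0.1617, 0.6468).
r_{13} = q_1·a_3 = 2.3333; r_{23} = q_2·a_3 = 1.6169.
u_3 = a_3 − 2.3333·q_1 − 1.6169·q_2 = (-0.2941, 0.8235, 0.7059, -0.8235).
‖u_3‖ = 1.3933, so q_3 = (-0.2111, 0.5911, 0.5066, -0.5911).

Q = [[0.6667, -0.1617, -0.2111], [0.0000, 0.7276, 0.5911], [0.6667, -0.1617, 0.5066], [0.3333, 0.6468, -0.5911]], R = [[3.0000, 0.6667, 2.3333], [0.0000, 2.7487, 1.6169], [0.0000, 0.0000, 1.3933]]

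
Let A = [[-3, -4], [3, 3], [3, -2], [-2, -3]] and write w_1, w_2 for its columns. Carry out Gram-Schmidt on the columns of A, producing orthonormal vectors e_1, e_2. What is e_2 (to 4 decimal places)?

e_2 = (-0.4036, 0.1985, -0.8270, -0.3374)

w_1 = (-3, 3, 3, -2); ‖w_1‖ = 5.5678, so e_1 = (-0.5388, 0.5388, 0.5388, -0.3592).
e_1·w_2 = (-0.5388)·(-4) + 0.5388·3 + 0.5388·(-2) + (-0.3592)·(-3) = 3.7717.
u_2 = w_2 − 3.7717·e_1 = (-1.9677, 0.9677, -4.0323, -1.6452).
‖u_2‖ = 4.8759, so e_2 = (-0.4036, 0.1985, -0.8270, -0.3374).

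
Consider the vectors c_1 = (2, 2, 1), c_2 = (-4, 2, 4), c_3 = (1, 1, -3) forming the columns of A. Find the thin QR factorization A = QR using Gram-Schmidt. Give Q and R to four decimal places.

q_1 = c_1/‖c_1‖ = (2, 2, 1)/3.0000 = (0.6667, 0.6667, 0.3333).
r_{12} = q_1·c_2 = 0.0000.
u_2 = c_2 + 0.0000·q_1 = (-4.0000, 2.0000, 4.0000).
‖u_2‖ = 6.0000, so q_2 = (-0.6667, 0.3333, 0.6667).
r_{13} = q_1·c_3 = 0.3333; r_{23} = q_2·c_3 = -2.3333.
u_3 = c_3 − 0.3333·q_1 + 2.3333·q_2 = (-0.7778, 1.5556, -1.5556).
‖u_3‖ = 2.3333, so q_3 = (-0.3333, 0.6667, -0.6667).

Q = [[0.6667, -0.6667, -0.3333], [0.6667, 0.3333, 0.6667], [0.3333, 0.6667, -0.6667]], R = [[3.0000, 0.0000, 0.3333], [0.0000, 6.0000, -2.3333], [0.0000, 0.0000, 2.3333]]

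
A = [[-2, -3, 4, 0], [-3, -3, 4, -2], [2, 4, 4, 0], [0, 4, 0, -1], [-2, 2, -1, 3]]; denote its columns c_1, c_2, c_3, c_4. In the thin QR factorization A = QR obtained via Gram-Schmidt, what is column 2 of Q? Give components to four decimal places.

c_1 = (-2, -3, 2, 0, -2); ‖c_1‖ = 4.5826, so e_1 = (-0.4364, -0.6547, 0.4364, 0.0000, -0.4364).
e_1·c_2 = (-0.4364)·(-3) + (-0.6547)·(-3) + 0.4364·4 + 0.0000·4 + (-0.4364)·2 = 4.1461.
u_2 = c_2 − 4.1461·e_1 = (-1.1905, -0.2857, 2.1905, 4.0000, 3.8095).
‖u_2‖ = 6.0671, so e_2 = (-0.1962, -0.0471, 0.3610, 0.6593, 0.6279).

e_2 = (-0.1962, -0.0471, 0.3610, 0.6593, 0.6279)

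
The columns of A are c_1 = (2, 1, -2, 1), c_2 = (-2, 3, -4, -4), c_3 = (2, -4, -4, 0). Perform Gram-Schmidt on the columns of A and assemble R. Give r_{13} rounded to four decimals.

c_1 = (2, 1, -2, 1); ‖c_1‖ = 3.1623, so q_1 = (0.6325, 0.3162, -0.6325, 0.3162).
r_{13} = q_1·c_3 = 2.5298.

r_{13} = 2.5298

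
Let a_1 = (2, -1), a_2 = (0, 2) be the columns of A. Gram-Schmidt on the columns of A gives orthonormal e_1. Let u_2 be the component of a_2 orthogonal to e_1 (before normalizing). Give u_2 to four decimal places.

u_2 = (0.8000, 1.6000)

a_1 = (2, -1); ‖a_1‖ = 2.2361, so e_1 = (0.8944, -0.4472).
e_1·a_2 = 0.8944·0 + (-0.4472)·2 = -0.8944.
u_2 = a_2 + 0.8944·e_1 = (0.8000, 1.6000).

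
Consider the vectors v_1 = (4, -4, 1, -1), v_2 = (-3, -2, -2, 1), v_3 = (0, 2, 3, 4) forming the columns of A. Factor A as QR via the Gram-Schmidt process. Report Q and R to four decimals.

v_1 = (4, -4, 1, -1); ‖v_1‖ = 5.8310, so q_1 = (0.6860, -0.6860, 0.1715, -0.1715).
q_1·v_2 = 0.6860·(-3) + (-0.6860)·(-2) + 0.1715·(-2) + (-0.1715)·1 = -1.2005.
u_2 = v_2 + 1.2005·q_1 = (-2.1765, -2.8235, -1.7941, 0.7941).
‖u_2‖ = 4.0693, so q_2 = (-0.5349, -0.6939, -0.4409, 0.1952).
q_1·v_3 = 0.6860·0 + (-0.6860)·2 + 0.1715·3 + (-0.1715)·4 = -1.5435; q_2·v_3 = (-0.5349)·0 + (-0.6939)·2 + (-0.4409)·3 + 0.1952·4 = -1.9298.
u_3 = v_3 + 1.5435·q_1 + 1.9298·q_2 = (0.0266, -0.3979, 2.4139, 4.1119).
‖u_3‖ = 4.7847, so q_3 = (0.0056, -0.0832, 0.5045, 0.8594).

Q = [[0.6860, -0.5349, 0.0056], [-0.6860, -0.6939, -0.0832], [0.1715, -0.4409, 0.5045], [-0.1715, 0.1952, 0.8594]], R = [[5.8310, -1.2005, -1.5435], [0.0000, 4.0693, -1.9298], [0.0000, 0.0000, 4.7847]]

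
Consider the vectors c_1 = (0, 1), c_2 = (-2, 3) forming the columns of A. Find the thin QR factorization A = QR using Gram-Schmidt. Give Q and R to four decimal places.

Q = [[0.0000, -1.0000], [1.0000, 0.0000]], R = [[1.0000, 3.0000], [0.0000, 2.0000]]

c_1 = (0, 1); ‖c_1‖ = 1.0000, so q_1 = (0.0000, 1.0000).
q_1·c_2 = 0.0000·(-2) + 1.0000·3 = 3.0000.
u_2 = c_2 − 3.0000·q_1 = (-2.0000, 0.0000).
‖u_2‖ = 2.0000, so q_2 = (-1.0000, 0.0000).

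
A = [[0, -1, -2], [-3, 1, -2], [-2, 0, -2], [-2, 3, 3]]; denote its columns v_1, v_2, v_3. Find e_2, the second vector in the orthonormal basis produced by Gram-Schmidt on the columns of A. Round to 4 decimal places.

e_2 = (-0.4005, -0.2356, -0.4240, 0.7774)

e_1 = v_1/‖v_1‖ = (0, -3, -2, -2)/4.1231 = (0.0000, -0.7276, -0.4851, -0.4851).
r_{12} = e_1·v_2 = -2.1828.
u_2 = v_2 + 2.1828·e_1 = (-1.0000, -0.5882, -1.0588, 1.9412).
‖u_2‖ = 2.4971, so e_2 = (-0.4005, -0.2356, -0.4240, 0.7774).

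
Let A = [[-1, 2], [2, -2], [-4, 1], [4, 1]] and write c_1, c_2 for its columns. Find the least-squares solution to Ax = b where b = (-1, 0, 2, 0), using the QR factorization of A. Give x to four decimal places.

e_1 = c_1/‖c_1‖ = (-1, 2, -4, 4)/6.0828 = (-0.1644, 0.3288, -0.6576, 0.6576).
r_{12} = e_1·c_2 = -0.9864.
u_2 = c_2 + 0.9864·e_1 = (1.8378, -1.6757, 0.3514, 1.6486).
‖u_2‖ = 3.0045, so e_2 = (0.6117, -0.5577, 0.1169, 0.5487).
Qᵀb = (-1.1508, -0.3778).
Back-substitute: x_2 = -0.3778/3.0045 = -0.1257.
x_1 = (-1.1508 + 0.9864·(-0.1257))/6.0828 = -0.2096.

x = (-0.2096, -0.1257)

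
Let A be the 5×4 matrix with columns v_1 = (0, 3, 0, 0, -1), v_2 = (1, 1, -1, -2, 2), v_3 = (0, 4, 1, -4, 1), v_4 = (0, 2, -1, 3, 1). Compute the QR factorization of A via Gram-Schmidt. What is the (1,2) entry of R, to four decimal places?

r_{12} = 0.3162

e_1 = v_1/‖v_1‖ = (0, 3, 0, 0, -1)/3.1623 = (0.0000, 0.9487, 0.0000, 0.0000, -0.3162).
r_{12} = e_1·v_2 = 0.3162.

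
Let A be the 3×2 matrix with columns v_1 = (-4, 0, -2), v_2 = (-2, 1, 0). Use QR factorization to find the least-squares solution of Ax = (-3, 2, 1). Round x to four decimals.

v_1 = (-4, 0, -2); ‖v_1‖ = 4.4721, so e_1 = (-0.8944, 0.0000, -0.4472).
e_1·v_2 = (-0.8944)·(-2) + 0.0000·1 + (-0.4472)·0 = 1.7889.
u_2 = v_2 − 1.7889·e_1 = (-0.4000, 1.0000, 0.8000).
‖u_2‖ = 1.3416, so e_2 = (-0.2981, 0.7454, 0.5963).
Qᵀb = (2.2361, 2.9814).
Back-substitute: x_2 = 2.9814/1.3416 = 2.2222.
x_1 = (2.2361 − 1.7889·2.2222)/4.4721 = -0.3889.

x = (-0.3889, 2.2222)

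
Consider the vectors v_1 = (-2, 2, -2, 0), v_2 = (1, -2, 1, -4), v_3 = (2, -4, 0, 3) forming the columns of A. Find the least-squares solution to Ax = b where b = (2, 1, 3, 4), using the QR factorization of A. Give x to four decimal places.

v_1 = (-2, 2, -2, 0); ‖v_1‖ = 3.4641, so q_1 = (-0.5774, 0.5774, -0.5774, 0.0000).
q_1·v_2 = (-0.5774)·1 + 0.5774·(-2) + (-0.5774)·1 + 0.0000·(-4) = -2.3094.
u_2 = v_2 + 2.3094·q_1 = (-0.3333, -0.6667, -0.3333, -4.0000).
‖u_2‖ = 4.0825, so q_2 = (-0.0816, -0.1633, -0.0816, -0.9798).
q_1·v_3 = (-0.5774)·2 + 0.5774·(-4) + (-0.5774)·0 + 0.0000·3 = -3.4641; q_2·v_3 = (-0.0816)·2 + (-0.1633)·(-4) + (-0.0816)·0 + (-0.9798)·3 = -2.4495.
u_3 = v_3 + 3.4641·q_1 + 2.4495·q_2 = (-0.2000, -2.4000, -2.2000, 0.6000).
‖u_3‖ = 3.3166, so q_3 = (-0.0603, -0.7236, -0.6633, 0.1809).
Qᵀb = (-2.3094, -4.4907, -2.1106).
Back-substitute: x_3 = -2.1106/3.3166 = -0.6364.
x_2 = (-4.4907 + 2.4495·(-0.6364))/4.0825 = -1.4818.
x_1 = (-2.3094 + 2.3094·(-1.4818) + 3.4641·(-0.6364))/3.4641 = -2.2909.

x = (-2.2909, -1.4818, -0.6364)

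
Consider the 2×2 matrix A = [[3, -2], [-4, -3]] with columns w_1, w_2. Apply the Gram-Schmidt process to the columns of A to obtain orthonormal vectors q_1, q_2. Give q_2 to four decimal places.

q_2 = (-0.8000, -0.6000)

w_1 = (3, -4); ‖w_1‖ = 5.0000, so q_1 = (0.6000, -0.8000).
q_1·w_2 = 0.6000·(-2) + (-0.8000)·(-3) = 1.2000.
u_2 = w_2 − 1.2000·q_1 = (-2.7200, -2.0400).
‖u_2‖ = 3.4000, so q_2 = (-0.8000, -0.6000).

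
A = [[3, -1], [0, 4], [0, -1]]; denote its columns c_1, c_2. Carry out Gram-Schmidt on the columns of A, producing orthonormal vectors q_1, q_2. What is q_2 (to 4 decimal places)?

c_1 = (3, 0, 0); ‖c_1‖ = 3.0000, so q_1 = (1.0000, 0.0000, 0.0000).
q_1·c_2 = 1.0000·(-1) + 0.0000·4 + 0.0000·(-1) = -1.0000.
u_2 = c_2 + 1.0000·q_1 = (0.0000, 4.0000, -1.0000).
‖u_2‖ = 4.1231, so q_2 = (0.0000, 0.9701, -0.2425).

q_2 = (0.0000, 0.9701, -0.2425)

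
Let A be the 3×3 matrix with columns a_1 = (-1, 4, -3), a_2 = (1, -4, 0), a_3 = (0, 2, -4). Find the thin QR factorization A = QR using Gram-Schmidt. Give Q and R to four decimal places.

a_1 = (-1, 4, -3); ‖a_1‖ = 5.0990, so e_1 = (-0.1961, 0.7845, -0.5883).
e_1·a_2 = (-0.1961)·1 + 0.7845·(-4) + (-0.5883)·0 = -3.3340.
u_2 = a_2 + 3.3340·e_1 = (0.3462, -1.3846, -1.9615).
‖u_2‖ = 2.4258, so e_2 = (0.1427, -0.5708, -0.8086).
e_1·a_3 = (-0.1961)·0 + 0.7845·2 + (-0.5883)·(-4) = 3.9223; e_2·a_3 = 0.1427·0 + (-0.5708)·2 + (-0.8086)·(-4) = 2.0929.
u_3 = a_3 − 3.9223·e_1 − 2.0929·e_2 = (0.4706, 0.1176, 0.0000).
‖u_3‖ = 0.4851, so e_3 = (0.9701, 0.2425, 0.0000).

Q = [[-0.1961, 0.1427, 0.9701], [0.7845, -0.5708, 0.2425], [-0.5883, -0.8086, 0.0000]], R = [[5.0990, -3.3340, 3.9223], [0.0000, 2.4258, 2.0929], [0.0000, 0.0000, 0.4851]]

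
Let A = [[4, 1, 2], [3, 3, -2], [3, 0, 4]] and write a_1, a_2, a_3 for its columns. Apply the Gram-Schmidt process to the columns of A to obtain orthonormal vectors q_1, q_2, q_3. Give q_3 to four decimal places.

q_3 = (-0.6882, 0.2294, 0.6882)

a_1 = (4, 3, 3); ‖a_1‖ = 5.8310, so q_1 = (0.6860, 0.5145, 0.5145).
q_1·a_2 = 0.6860·1 + 0.5145·3 + 0.5145·0 = 2.2295.
u_2 = a_2 − 2.2295·q_1 = (-0.5294, 1.8529, -1.1471).
‖u_2‖ = 2.2426, so q_2 = (-0.2361, 0.8262, -0.5115).
q_1·a_3 = 0.6860·2 + 0.5145·(-2) + 0.5145·4 = 2.4010; q_2·a_3 = (-0.2361)·2 + 0.8262·(-2) + (-0.5115)·4 = -4.1705.
u_3 = a_3 − 2.4010·q_1 + 4.1705·q_2 = (-0.6316, 0.2105, 0.6316).
‖u_3‖ = 0.9177, so q_3 = (-0.6882, 0.2294, 0.6882).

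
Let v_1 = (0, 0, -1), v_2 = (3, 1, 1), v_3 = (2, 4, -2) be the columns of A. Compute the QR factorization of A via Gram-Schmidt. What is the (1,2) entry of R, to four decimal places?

r_{12} = -1.0000

v_1 = (0, 0, -1); ‖v_1‖ = 1.0000, so e_1 = (0.0000, 0.0000, -1.0000).
r_{12} = e_1·v_2 = -1.0000.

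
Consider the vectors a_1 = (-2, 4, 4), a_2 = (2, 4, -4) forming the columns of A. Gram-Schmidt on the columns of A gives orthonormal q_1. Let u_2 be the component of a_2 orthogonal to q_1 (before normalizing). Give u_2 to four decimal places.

u_2 = (1.7778, 4.4444, -3.5556)

q_1 = a_1/‖a_1‖ = (-2, 4, 4)/6.0000 = (-0.3333, 0.6667, 0.6667).
r_{12} = q_1·a_2 = -0.6667.
u_2 = a_2 + 0.6667·q_1 = (1.7778, 4.4444, -3.5556).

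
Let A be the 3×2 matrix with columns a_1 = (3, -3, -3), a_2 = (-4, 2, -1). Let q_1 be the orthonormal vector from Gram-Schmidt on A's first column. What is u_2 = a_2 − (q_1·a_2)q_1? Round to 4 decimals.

u_2 = (-2.3333, 0.3333, -2.6667)

a_1 = (3, -3, -3); ‖a_1‖ = 5.1962, so q_1 = (0.5774, -0.5774, -0.5774).
q_1·a_2 = 0.5774·(-4) + (-0.5774)·2 + (-0.5774)·(-1) = -2.8868.
u_2 = a_2 + 2.8868·q_1 = (-2.3333, 0.3333, -2.6667).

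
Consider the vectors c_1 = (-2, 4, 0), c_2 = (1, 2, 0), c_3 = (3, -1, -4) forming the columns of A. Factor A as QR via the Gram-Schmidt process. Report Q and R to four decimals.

Q = [[-0.4472, 0.8944, 0.0000], [0.8944, 0.4472, 0.0000], [0.0000, 0.0000, -1.0000]], R = [[4.4721, 1.3416, -2.2361], [0.0000, 1.7889, 2.2361], [0.0000, 0.0000, 4.0000]]

c_1 = (-2, 4, 0); ‖c_1‖ = 4.4721, so q_1 = (-0.4472, 0.8944, 0.0000).
q_1·c_2 = (-0.4472)·1 + 0.8944·2 + 0.0000·0 = 1.3416.
u_2 = c_2 − 1.3416·q_1 = (1.6000, 0.8000, 0.0000).
‖u_2‖ = 1.7889, so q_2 = (0.8944, 0.4472, 0.0000).
q_1·c_3 = (-0.4472)·3 + 0.8944·(-1) + 0.0000·(-4) = -2.2361; q_2·c_3 = 0.8944·3 + 0.4472·(-1) + 0.0000·(-4) = 2.2361.
u_3 = c_3 + 2.2361·q_1 − 2.2361·q_2 = (0.0000, 0.0000, -4.0000).
‖u_3‖ = 4.0000, so q_3 = (0.0000, 0.0000, -1.0000).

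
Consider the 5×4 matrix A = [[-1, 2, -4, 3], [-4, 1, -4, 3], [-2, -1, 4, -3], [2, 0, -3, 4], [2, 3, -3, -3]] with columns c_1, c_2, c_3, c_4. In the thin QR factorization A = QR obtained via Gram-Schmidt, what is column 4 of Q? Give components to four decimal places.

e_4 = (0.8162, -0.4359, 0.1303, 0.0221, -0.3554)

c_1 = (-1, -4, -2, 2, 2); ‖c_1‖ = 5.3852, so e_1 = (-0.1857, -0.7428, -0.3714, 0.3714, 0.3714).
e_1·c_2 = (-0.1857)·2 + (-0.7428)·1 + (-0.3714)·(-1) + 0.3714·0 + 0.3714·3 = 0.3714.
u_2 = c_2 − 0.3714·e_1 = (2.0690, 1.2759, -0.8621, -0.1379, 2.8621).
‖u_2‖ = 3.8551, so e_2 = (0.5367, 0.3310, -0.2236, -0.0358, 0.7424).
e_1·c_3 = (-0.1857)·(-4) + (-0.7428)·(-4) + (-0.3714)·4 + 0.3714·(-3) + 0.3714·(-3) = 0.0000; e_2·c_3 = 0.5367·(-4) + 0.3310·(-4) + (-0.2236)·4 + (-0.0358)·(-3) + 0.7424·(-3) = -6.4849.
u_3 = c_3 + 0.0000·e_1 + 6.4849·e_2 = (-0.5197, -1.8538, 2.5499, -3.2320, 1.8144).
‖u_3‖ = 4.8935, so e_3 = (-0.1062, -0.3788, 0.5211, -0.6605, 0.3708).
e_1·c_4 = (-0.1857)·3 + (-0.7428)·3 + (-0.3714)·(-3) + 0.3714·4 + 0.3714·(-3) = -1.2999; e_2·c_4 = 0.5367·3 + 0.3310·3 + (-0.2236)·(-3) + (-0.0358)·4 + 0.7424·(-3) = 0.9034; e_3·c_4 = (-0.1062)·3 + (-0.3788)·3 + 0.5211·(-3) + (-0.6605)·4 + 0.3708·(-3) = -6.7725.
u_4 = c_4 + 1.2999·e_1 − 0.9034·e_2 + 6.7725·e_3 = (1.5545, -0.8302, 0.2482, 0.0421, -0.6769).
‖u_4‖ = 1.9045, so e_4 = (0.8162, -0.4359, 0.1303, 0.0221, -0.3554).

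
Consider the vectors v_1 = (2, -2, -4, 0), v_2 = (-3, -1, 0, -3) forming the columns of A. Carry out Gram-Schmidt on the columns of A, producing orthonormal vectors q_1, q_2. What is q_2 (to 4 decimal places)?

v_1 = (2, -2, -4, 0); ‖v_1‖ = 4.8990, so q_1 = (0.4082, -0.4082, -0.8165, 0.0000).
q_1·v_2 = 0.4082·(-3) + (-0.4082)·(-1) + (-0.8165)·0 + 0.0000·(-3) = -0.8165.
u_2 = v_2 + 0.8165·q_1 = (-2.6667, -1.3333, -0.6667, -3.0000).
‖u_2‖ = 4.2817, so q_2 = (-0.6228, -0.3114, -0.1557, -0.7006).

q_2 = (-0.6228, -0.3114, -0.1557, -0.7006)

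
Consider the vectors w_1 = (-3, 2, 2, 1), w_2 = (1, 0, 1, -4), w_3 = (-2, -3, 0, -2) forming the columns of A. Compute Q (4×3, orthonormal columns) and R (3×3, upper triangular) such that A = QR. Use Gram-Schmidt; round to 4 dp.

w_1 = (-3, 2, 2, 1); ‖w_1‖ = 4.2426, so q_1 = (-0.7071, 0.4714, 0.4714, 0.2357).
q_1·w_2 = (-0.7071)·1 + 0.4714·0 + 0.4714·1 + 0.2357·(-4) = -1.1785.
u_2 = w_2 + 1.1785·q_1 = (0.1667, 0.5556, 1.5556, -3.7222).
‖u_2‖ = 4.0757, so q_2 = (0.0409, 0.1363, 0.3817, -0.9133).
q_1·w_3 = (-0.7071)·(-2) + 0.4714·(-3) + 0.4714·0 + 0.2357·(-2) = -0.4714; q_2·w_3 = 0.0409·(-2) + 0.1363·(-3) + 0.3817·0 + (-0.9133)·(-2) = 1.3358.
u_3 = w_3 + 0.4714·q_1 − 1.3358·q_2 = (-2.3880, -2.9599, -0.2876, -0.6689).
‖u_3‖ = 3.8721, so q_3 = (-0.6167, -0.7644, -0.0743, -0.1727).

Q = [[-0.7071, 0.0409, -0.6167], [0.4714, 0.1363, -0.7644], [0.4714, 0.3817, -0.0743], [0.2357, -0.9133, -0.1727]], R = [[4.2426, -1.1785, -0.4714], [0.0000, 4.0757, 1.3358], [0.0000, 0.0000, 3.8721]]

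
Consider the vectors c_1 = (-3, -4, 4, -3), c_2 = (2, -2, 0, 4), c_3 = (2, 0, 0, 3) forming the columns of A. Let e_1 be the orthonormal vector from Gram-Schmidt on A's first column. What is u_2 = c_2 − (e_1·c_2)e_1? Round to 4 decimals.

u_2 = (1.4000, -2.8000, 0.8000, 3.4000)

e_1 = c_1/‖c_1‖ = (-3, -4, 4, -3)/7.0711 = (-0.4243, -0.5657, 0.5657, -0.4243).
r_{12} = e_1·c_2 = -1.4142.
u_2 = c_2 + 1.4142·e_1 = (1.4000, -2.8000, 0.8000, 3.4000).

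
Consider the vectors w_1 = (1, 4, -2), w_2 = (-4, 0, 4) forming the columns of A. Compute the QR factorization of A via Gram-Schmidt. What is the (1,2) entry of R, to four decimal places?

q_1 = w_1/‖w_1‖ = (1, 4, -2)/4.5826 = (0.2182, 0.8729, -0.4364).
r_{12} = q_1·w_2 = -2.6186.

r_{12} = -2.6186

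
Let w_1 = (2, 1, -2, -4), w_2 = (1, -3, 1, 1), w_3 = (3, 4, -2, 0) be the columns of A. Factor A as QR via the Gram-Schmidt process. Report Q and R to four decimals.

Q = [[0.4000, 0.4923, 0.7412], [0.2000, -0.8584, 0.3785], [-0.4000, 0.1389, -0.1417], [-0.8000, -0.0379, 0.5360]], R = [[5.0000, -1.4000, 2.8000], [0.0000, 3.1686, -2.2344], [0.0000, 0.0000, 4.0209]]

w_1 = (2, 1, -2, -4); ‖w_1‖ = 5.0000, so q_1 = (0.4000, 0.2000, -0.4000, -0.8000).
q_1·w_2 = 0.4000·1 + 0.2000·(-3) + (-0.4000)·1 + (-0.8000)·1 = -1.4000.
u_2 = w_2 + 1.4000·q_1 = (1.5600, -2.7200, 0.4400, -0.1200).
‖u_2‖ = 3.1686, so q_2 = (0.4923, -0.8584, 0.1389, -0.0379).
q_1·w_3 = 0.4000·3 + 0.2000·4 + (-0.4000)·(-2) + (-0.8000)·0 = 2.8000; q_2·w_3 = 0.4923·3 + (-0.8584)·4 + 0.1389·(-2) + (-0.0379)·0 = -2.2344.
u_3 = w_3 − 2.8000·q_1 + 2.2344·q_2 = (2.9801, 1.5219, -0.5697, 2.1554).
‖u_3‖ = 4.0209, so q_3 = (0.7412, 0.3785, -0.1417, 0.5360).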